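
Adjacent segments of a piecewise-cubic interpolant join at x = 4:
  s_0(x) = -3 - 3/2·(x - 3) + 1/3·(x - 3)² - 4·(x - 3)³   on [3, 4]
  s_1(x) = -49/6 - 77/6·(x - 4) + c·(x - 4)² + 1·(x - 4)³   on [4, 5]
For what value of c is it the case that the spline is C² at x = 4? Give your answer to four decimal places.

s_0''(x) = 2/3 - 24·(x - 3), so s_0''(4) = -70/3. On the right, s_1''(4) = 2c, so c = -35/3.

-11.6667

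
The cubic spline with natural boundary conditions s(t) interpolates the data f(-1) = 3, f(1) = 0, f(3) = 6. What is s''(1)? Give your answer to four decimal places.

3.3750

With M_i denoting the second derivative at x_i, h_i = 2, 2, and Δ_i = (y_(i+1) − y_i)/h_i = -3/2, 3:
  2·M_0 + 8·M_1 + 2·M_2 = 6(Δ_1 - Δ_0) = 27
Natural end conditions: M_0 = M_2 = 0.
Solving: M_0 = 0, M_1 = 27/8, M_2 = 0.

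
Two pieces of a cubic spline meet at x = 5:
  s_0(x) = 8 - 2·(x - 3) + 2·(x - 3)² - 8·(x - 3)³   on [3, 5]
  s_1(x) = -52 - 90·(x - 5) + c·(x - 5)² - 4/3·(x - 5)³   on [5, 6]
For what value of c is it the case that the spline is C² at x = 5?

s_0''(x) = 4 - 48·(x - 3), so s_0''(5) = -92. On the right, s_1''(5) = 2c, so c = -46.

-46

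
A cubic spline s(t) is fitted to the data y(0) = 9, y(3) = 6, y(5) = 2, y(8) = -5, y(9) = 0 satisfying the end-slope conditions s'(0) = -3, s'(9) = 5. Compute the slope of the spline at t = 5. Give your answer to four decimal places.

Write σ_i for s''(x_i). With h_i = 3, 2, 3, 1 and divided differences Δ_i = -1, -2, -7/3, 5, the continuity of s' gives the tridiagonal system
  3·σ_0 + 10·σ_1 + 2·σ_2 = 6(Δ_1 - Δ_0) = -6
  2·σ_1 + 10·σ_2 + 3·σ_3 = 6(Δ_2 - Δ_1) = -2
  3·σ_2 + 8·σ_3 + 1·σ_4 = 6(Δ_3 - Δ_2) = 44
Clamped end conditions give two more equations: 2h_0·σ_0 + h_0·σ_1 = 6(Δ_0 - s'(0)) = 12 and h_3·σ_3 + 2h_3·σ_4 = 6(s'(9) - Δ_3) = 0.
Hence σ_0 = 437/177, σ_1 = -166/177, σ_2 = -713/354, σ_3 = 1181/177, σ_4 = -1181/354.
On [5, 8], s'(t) = b_2 + 2c_2·(t - 5) + 3d_2·(t - 5)² with b_2 = Δ_2 - h_2(2σ_2 + σ_3)/6 = -647/177, c_2 = σ_2/2 = -713/708, d_2 = (σ_3 - σ_2)/(6h_2) = 1025/2124. So s'(5) = -647/177.

-3.6554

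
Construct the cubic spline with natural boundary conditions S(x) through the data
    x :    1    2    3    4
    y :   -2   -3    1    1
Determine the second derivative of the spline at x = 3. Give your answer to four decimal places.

Write m_i for S''(x_i). With h_i = 1, 1, 1 and divided differences Δ_i = -1, 4, 0, the continuity of S' gives the tridiagonal system
  1·m_0 + 4·m_1 + 1·m_2 = 6(Δ_1 - Δ_0) = 30
  1·m_1 + 4·m_2 + 1·m_3 = 6(Δ_2 - Δ_1) = -24
Natural end conditions: m_0 = m_3 = 0.
Forward elimination and back-substitution give m_0 = 0, m_1 = 48/5, m_2 = -42/5, m_3 = 0.

-8.4000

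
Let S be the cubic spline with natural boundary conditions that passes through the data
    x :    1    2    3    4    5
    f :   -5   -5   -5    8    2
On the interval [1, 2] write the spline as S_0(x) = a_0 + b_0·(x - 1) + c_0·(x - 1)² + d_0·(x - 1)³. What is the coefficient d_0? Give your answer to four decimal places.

-1.2679

Put M_i = S'' at the i-th knot. Here h = (1, 1, 1, 1) and Δ = (0, 0, 13, -6), so the interior equations h_(i-1)·M_(i-1) + 2(h_(i-1)+h_i)·M_i + h_i·M_(i+1) = 6(Δ_i − Δ_(i-1)) read
  1·M_0 + 4·M_1 + 1·M_2 = 6(Δ_1 - Δ_0) = 0
  1·M_1 + 4·M_2 + 1·M_3 = 6(Δ_2 - Δ_1) = 78
  1·M_2 + 4·M_3 + 1·M_4 = 6(Δ_3 - Δ_2) = -114
Natural end conditions: M_0 = M_4 = 0.
Solving the tridiagonal system: M_0 = 0, M_1 = -213/28, M_2 = 213/7, M_3 = -1011/28, M_4 = 0.
On [1, 2], with S_0(x) = a_0 + b_0·(x - 1) + c_0·(x - 1)² + d_0·(x - 1)³: c_0 = M_0/2 = 0, d_0 = (M_1 - M_0)/(6h_0) = -71/56, b_0 = Δ_0 - h_0(2M_0 + M_1)/6 = 71/56.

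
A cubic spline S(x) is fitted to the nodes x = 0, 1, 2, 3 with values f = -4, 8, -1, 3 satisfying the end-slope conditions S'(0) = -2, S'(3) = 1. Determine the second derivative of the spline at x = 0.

72

With m_i denoting the second derivative at x_i, h_i = 1, 1, 1, and Δ_i = (y_(i+1) − y_i)/h_i = 12, -9, 4:
  1·m_0 + 4·m_1 + 1·m_2 = 6(Δ_1 - Δ_0) = -126
  1·m_1 + 4·m_2 + 1·m_3 = 6(Δ_2 - Δ_1) = 78
Clamped end conditions give two more equations: 2h_0·m_0 + h_0·m_1 = 6(Δ_0 - S'(0)) = 84 and h_2·m_2 + 2h_2·m_3 = 6(S'(3) - Δ_2) = -18.
Solving the tridiagonal system: m_0 = 72, m_1 = -60, m_2 = 42, m_3 = -30.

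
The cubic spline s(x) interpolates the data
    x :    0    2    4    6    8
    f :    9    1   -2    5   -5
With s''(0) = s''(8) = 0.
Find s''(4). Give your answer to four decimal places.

With M_i denoting the second derivative at x_i, h_i = 2, 2, 2, 2, and Δ_i = (y_(i+1) − y_i)/h_i = -4, -3/2, 7/2, -5:
  2·M_0 + 8·M_1 + 2·M_2 = 6(Δ_1 - Δ_0) = 15
  2·M_1 + 8·M_2 + 2·M_3 = 6(Δ_2 - Δ_1) = 30
  2·M_2 + 8·M_3 + 2·M_4 = 6(Δ_3 - Δ_2) = -51
Natural end conditions: M_0 = M_4 = 0.
Forward elimination and back-substitution give M_0 = 0, M_1 = 27/56, M_2 = 39/7, M_3 = -435/56, M_4 = 0.

5.5714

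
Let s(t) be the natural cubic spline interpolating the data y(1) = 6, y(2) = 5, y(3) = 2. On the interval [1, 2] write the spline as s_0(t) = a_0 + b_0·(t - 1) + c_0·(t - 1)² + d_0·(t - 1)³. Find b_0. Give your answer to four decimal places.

-0.5000

Let M_i = s''(x_i). Step sizes h_i = 1, 1; slopes of the chords Δ_i = (y_(i+1) - y_i)/h_i = -1, -3.
  1·M_0 + 4·M_1 + 1·M_2 = 6(Δ_1 - Δ_0) = -12
Natural end conditions: M_0 = M_2 = 0.
Solving the tridiagonal system: M_0 = 0, M_1 = -3, M_2 = 0.
On [1, 2], with s_0(t) = a_0 + b_0·(t - 1) + c_0·(t - 1)² + d_0·(t - 1)³: c_0 = M_0/2 = 0, d_0 = (M_1 - M_0)/(6h_0) = -1/2, b_0 = Δ_0 - h_0(2M_0 + M_1)/6 = -1/2.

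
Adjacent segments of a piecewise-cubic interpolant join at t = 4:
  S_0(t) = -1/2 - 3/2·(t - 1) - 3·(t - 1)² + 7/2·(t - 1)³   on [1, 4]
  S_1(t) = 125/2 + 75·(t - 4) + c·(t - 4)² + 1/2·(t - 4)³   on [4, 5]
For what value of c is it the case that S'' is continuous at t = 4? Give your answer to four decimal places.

28.5000

S_0''(t) = -6 + 21·(t - 1), so S_0''(4) = 57. On the right, S_1''(4) = 2c, so c = 57/2.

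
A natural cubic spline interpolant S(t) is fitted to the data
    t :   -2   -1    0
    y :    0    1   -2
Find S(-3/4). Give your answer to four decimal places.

0.5781

With m_i denoting the second derivative at x_i, h_i = 1, 1, and Δ_i = (y_(i+1) − y_i)/h_i = 1, -3:
  1·m_0 + 4·m_1 + 1·m_2 = 6(Δ_1 - Δ_0) = -24
Natural end conditions: m_0 = m_2 = 0.
Solving: m_0 = 0, m_1 = -6, m_2 = 0.
On [-1, 0], S(t) = 1 - 1·(t + 1) - 3·(t + 1)² + 1·(t + 1)³.
With (t + 1) = 1/4: S(-3/4) = 37/64.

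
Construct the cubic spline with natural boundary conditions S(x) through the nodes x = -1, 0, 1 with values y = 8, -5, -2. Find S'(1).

7

Put σ_i = S'' at the i-th knot. Here h = (1, 1) and Δ = (-13, 3), so the interior equations h_(i-1)·σ_(i-1) + 2(h_(i-1)+h_i)·σ_i + h_i·σ_(i+1) = 6(Δ_i − Δ_(i-1)) read
  1·σ_0 + 4·σ_1 + 1·σ_2 = 6(Δ_1 - Δ_0) = 96
Natural end conditions: σ_0 = σ_2 = 0.
Solving the tridiagonal system: σ_0 = 0, σ_1 = 24, σ_2 = 0.
On [0, 1], S'(x) = b_1 + 2c_1·x + 3d_1·x² with b_1 = Δ_1 - h_1(2σ_1 + σ_2)/6 = -5, c_1 = σ_1/2 = 12, d_1 = (σ_2 - σ_1)/(6h_1) = -4. So S'(1) = 7.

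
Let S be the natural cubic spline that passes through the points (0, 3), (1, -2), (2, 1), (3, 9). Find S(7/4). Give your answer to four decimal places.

Put σ_i = S'' at the i-th knot. Here h = (1, 1, 1) and Δ = (-5, 3, 8), so the interior equations h_(i-1)·σ_(i-1) + 2(h_(i-1)+h_i)·σ_i + h_i·σ_(i+1) = 6(Δ_i − Δ_(i-1)) read
  1·σ_0 + 4·σ_1 + 1·σ_2 = 6(Δ_1 - Δ_0) = 48
  1·σ_1 + 4·σ_2 + 1·σ_3 = 6(Δ_2 - Δ_1) = 30
Natural end conditions: σ_0 = σ_3 = 0.
Solving the tridiagonal system: σ_0 = 0, σ_1 = 54/5, σ_2 = 24/5, σ_3 = 0.
On [1, 2], S(t) = -2 - 7/5·(t - 1) + 27/5·(t - 1)² - 1·(t - 1)³.
With (t - 1) = 3/4: S(7/4) = -139/320.

-0.4344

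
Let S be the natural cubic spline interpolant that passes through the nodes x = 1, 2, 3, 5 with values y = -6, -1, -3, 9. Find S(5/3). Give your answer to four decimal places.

Let M_i = S''(x_i). Step sizes h_i = 1, 1, 2; slopes of the chords Δ_i = (y_(i+1) - y_i)/h_i = 5, -2, 6.
  1·M_0 + 4·M_1 + 1·M_2 = 6(Δ_1 - Δ_0) = -42
  1·M_1 + 6·M_2 + 2·M_3 = 6(Δ_2 - Δ_1) = 48
Natural end conditions: M_0 = M_3 = 0.
Forward elimination and back-substitution give M_0 = 0, M_1 = -300/23, M_2 = 234/23, M_3 = 0.
On [1, 2], S(x) = -6 + 165/23·(x - 1) + 0·(x - 1)² - 50/23·(x - 1)³.
With (x - 1) = 2/3: S(5/3) = -1156/621.

-1.8615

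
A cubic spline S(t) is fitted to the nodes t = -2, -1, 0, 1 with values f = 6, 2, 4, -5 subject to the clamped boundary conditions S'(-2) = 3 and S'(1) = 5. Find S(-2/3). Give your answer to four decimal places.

2.8889

Put m_i = S'' at the i-th knot. Here h = (1, 1, 1) and Δ = (-4, 2, -9), so the interior equations h_(i-1)·m_(i-1) + 2(h_(i-1)+h_i)·m_i + h_i·m_(i+1) = 6(Δ_i − Δ_(i-1)) read
  1·m_0 + 4·m_1 + 1·m_2 = 6(Δ_1 - Δ_0) = 36
  1·m_1 + 4·m_2 + 1·m_3 = 6(Δ_2 - Δ_1) = -66
Clamped end conditions give two more equations: 2h_0·m_0 + h_0·m_1 = 6(Δ_0 - S'(-2)) = -42 and h_2·m_2 + 2h_2·m_3 = 6(S'(1) - Δ_2) = 84.
Hence m_0 = -104/3, m_1 = 82/3, m_2 = -116/3, m_3 = 184/3.
On [-1, 0], S(t) = 2 - 2/3·(t + 1) + 41/3·(t + 1)² - 11·(t + 1)³.
With (t + 1) = 1/3: S(-2/3) = 26/9.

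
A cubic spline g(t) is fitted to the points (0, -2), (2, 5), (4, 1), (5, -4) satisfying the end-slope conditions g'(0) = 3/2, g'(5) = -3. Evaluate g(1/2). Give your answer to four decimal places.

Write M_i for g''(x_i). With h_i = 2, 2, 1 and divided differences Δ_i = 7/2, -2, -5, the continuity of g' gives the tridiagonal system
  2·M_0 + 8·M_1 + 2·M_2 = 6(Δ_1 - Δ_0) = -33
  2·M_1 + 6·M_2 + 1·M_3 = 6(Δ_2 - Δ_1) = -18
Clamped end conditions give two more equations: 2h_0·M_0 + h_0·M_1 = 6(Δ_0 - g'(0)) = 12 and h_2·M_2 + 2h_2·M_3 = 6(g'(5) - Δ_2) = 12.
Solving: M_0 = 249/46, M_1 = -111/23, M_2 = -60/23, M_3 = 168/23.
On [0, 2], g(t) = -2 + 3/2·t + 249/92·t² - 157/184·t³.
With t = 1/2: g(1/2) = -1001/1472.

-0.6800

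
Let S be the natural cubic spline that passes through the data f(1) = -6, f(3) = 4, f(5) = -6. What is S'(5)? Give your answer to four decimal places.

-7.5000

Put m_i = S'' at the i-th knot. Here h = (2, 2) and Δ = (5, -5), so the interior equations h_(i-1)·m_(i-1) + 2(h_(i-1)+h_i)·m_i + h_i·m_(i+1) = 6(Δ_i − Δ_(i-1)) read
  2·m_0 + 8·m_1 + 2·m_2 = 6(Δ_1 - Δ_0) = -60
Natural end conditions: m_0 = m_2 = 0.
Solving: m_0 = 0, m_1 = -15/2, m_2 = 0.
On [3, 5], S'(t) = b_1 + 2c_1·(t - 3) + 3d_1·(t - 3)² with b_1 = Δ_1 - h_1(2m_1 + m_2)/6 = 0, c_1 = m_1/2 = -15/4, d_1 = (m_2 - m_1)/(6h_1) = 5/8. So S'(5) = -15/2.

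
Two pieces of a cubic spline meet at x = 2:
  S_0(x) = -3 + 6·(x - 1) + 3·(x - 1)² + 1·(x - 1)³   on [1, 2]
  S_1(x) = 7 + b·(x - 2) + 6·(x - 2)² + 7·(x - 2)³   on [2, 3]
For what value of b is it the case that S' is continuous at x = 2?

S_0'(x) = 6 + 6·(x - 1) + 3·(x - 1)², so S_0'(2) = 15. On the right, S_1'(2) = b, so b = 15.

15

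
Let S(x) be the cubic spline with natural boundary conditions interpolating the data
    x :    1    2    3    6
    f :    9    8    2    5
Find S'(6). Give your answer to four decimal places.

4.1935

Write σ_i for S''(x_i). With h_i = 1, 1, 3 and divided differences Δ_i = -1, -6, 1, the continuity of S' gives the tridiagonal system
  1·σ_0 + 4·σ_1 + 1·σ_2 = 6(Δ_1 - Δ_0) = -30
  1·σ_1 + 8·σ_2 + 3·σ_3 = 6(Δ_2 - Δ_1) = 42
Natural end conditions: σ_0 = σ_3 = 0.
Forward elimination and back-substitution give σ_0 = 0, σ_1 = -282/31, σ_2 = 198/31, σ_3 = 0.
On [3, 6], S'(x) = b_2 + 2c_2·(x - 3) + 3d_2·(x - 3)² with b_2 = Δ_2 - h_2(2σ_2 + σ_3)/6 = -167/31, c_2 = σ_2/2 = 99/31, d_2 = (σ_3 - σ_2)/(6h_2) = -11/31. So S'(6) = 130/31.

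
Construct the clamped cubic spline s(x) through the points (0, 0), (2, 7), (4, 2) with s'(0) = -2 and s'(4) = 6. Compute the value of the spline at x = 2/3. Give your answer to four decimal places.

Write M_i for s''(x_i). With h_i = 2, 2 and divided differences Δ_i = 7/2, -5/2, the continuity of s' gives the tridiagonal system
  2·M_0 + 8·M_1 + 2·M_2 = 6(Δ_1 - Δ_0) = -36
Clamped end conditions give two more equations: 2h_0·M_0 + h_0·M_1 = 6(Δ_0 - s'(0)) = 33 and h_1·M_1 + 2h_1·M_2 = 6(s'(4) - Δ_1) = 51.
Hence M_0 = 59/4, M_1 = -13, M_2 = 77/4.
On [0, 2], s(x) = 0 - 2·x + 59/8·x² - 37/16·x³.
With x = 2/3: s(2/3) = 34/27.

1.2593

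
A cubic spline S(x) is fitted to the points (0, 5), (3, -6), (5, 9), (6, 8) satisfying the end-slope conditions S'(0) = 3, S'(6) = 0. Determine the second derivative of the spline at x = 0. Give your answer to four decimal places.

-13.5263

Write σ_i for S''(x_i). With h_i = 3, 2, 1 and divided differences Δ_i = -11/3, 15/2, -1, the continuity of S' gives the tridiagonal system
  3·σ_0 + 10·σ_1 + 2·σ_2 = 6(Δ_1 - Δ_0) = 67
  2·σ_1 + 6·σ_2 + 1·σ_3 = 6(Δ_2 - Δ_1) = -51
Clamped end conditions give two more equations: 2h_0·σ_0 + h_0·σ_1 = 6(Δ_0 - S'(0)) = -40 and h_2·σ_2 + 2h_2·σ_3 = 6(S'(6) - Δ_2) = 6.
Forward elimination and back-substitution give σ_0 = -257/19, σ_1 = 782/57, σ_2 = -844/57, σ_3 = 593/57.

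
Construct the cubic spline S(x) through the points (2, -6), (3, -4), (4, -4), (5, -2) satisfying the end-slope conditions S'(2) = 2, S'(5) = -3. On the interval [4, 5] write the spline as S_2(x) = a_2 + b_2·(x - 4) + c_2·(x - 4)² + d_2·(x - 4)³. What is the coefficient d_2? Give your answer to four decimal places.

With σ_i denoting the second derivative at x_i, h_i = 1, 1, 1, and Δ_i = (y_(i+1) − y_i)/h_i = 2, 0, 2:
  1·σ_0 + 4·σ_1 + 1·σ_2 = 6(Δ_1 - Δ_0) = -12
  1·σ_1 + 4·σ_2 + 1·σ_3 = 6(Δ_2 - Δ_1) = 12
Clamped end conditions give two more equations: 2h_0·σ_0 + h_0·σ_1 = 6(Δ_0 - S'(2)) = 0 and h_2·σ_2 + 2h_2·σ_3 = 6(S'(5) - Δ_2) = -30.
Forward elimination and back-substitution give σ_0 = 46/15, σ_1 = -92/15, σ_2 = 142/15, σ_3 = -296/15.
On [4, 5], with S_2(x) = a_2 + b_2·(x - 4) + c_2·(x - 4)² + d_2·(x - 4)³: c_2 = σ_2/2 = 71/15, d_2 = (σ_3 - σ_2)/(6h_2) = -73/15, b_2 = Δ_2 - h_2(2σ_2 + σ_3)/6 = 32/15.

-4.8667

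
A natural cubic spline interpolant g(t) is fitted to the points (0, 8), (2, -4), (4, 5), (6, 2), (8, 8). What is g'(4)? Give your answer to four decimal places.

Write m_i for g''(x_i). With h_i = 2, 2, 2, 2 and divided differences Δ_i = -6, 9/2, -3/2, 3, the continuity of g' gives the tridiagonal system
  2·m_0 + 8·m_1 + 2·m_2 = 6(Δ_1 - Δ_0) = 63
  2·m_1 + 8·m_2 + 2·m_3 = 6(Δ_2 - Δ_1) = -36
  2·m_2 + 8·m_3 + 2·m_4 = 6(Δ_3 - Δ_2) = 27
Natural end conditions: m_0 = m_4 = 0.
Solving: m_0 = 0, m_1 = 279/28, m_2 = -117/14, m_3 = 153/28, m_4 = 0.
On [4, 6], g'(t) = b_2 + 2c_2·(t - 4) + 3d_2·(t - 4)² with b_2 = Δ_2 - h_2(2m_2 + m_3)/6 = 9/4, c_2 = m_2/2 = -117/28, d_2 = (m_3 - m_2)/(6h_2) = 129/112. So g'(4) = 9/4.

2.2500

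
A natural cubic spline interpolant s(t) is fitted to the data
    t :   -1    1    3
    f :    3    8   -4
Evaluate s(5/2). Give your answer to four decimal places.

-0.0039

Put σ_i = s'' at the i-th knot. Here h = (2, 2) and Δ = (5/2, -6), so the interior equations h_(i-1)·σ_(i-1) + 2(h_(i-1)+h_i)·σ_i + h_i·σ_(i+1) = 6(Δ_i − Δ_(i-1)) read
  2·σ_0 + 8·σ_1 + 2·σ_2 = 6(Δ_1 - Δ_0) = -51
Natural end conditions: σ_0 = σ_2 = 0.
Hence σ_0 = 0, σ_1 = -51/8, σ_2 = 0.
On [1, 3], s(t) = 8 - 7/4·(t - 1) - 51/16·(t - 1)² + 17/32·(t - 1)³.
With (t - 1) = 3/2: s(5/2) = -1/256.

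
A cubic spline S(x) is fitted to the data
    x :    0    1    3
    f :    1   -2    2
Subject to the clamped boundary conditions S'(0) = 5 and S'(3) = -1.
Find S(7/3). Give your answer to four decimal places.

0.7407

Put m_i = S'' at the i-th knot. Here h = (1, 2) and Δ = (-3, 2), so the interior equations h_(i-1)·m_(i-1) + 2(h_(i-1)+h_i)·m_i + h_i·m_(i+1) = 6(Δ_i − Δ_(i-1)) read
  1·m_0 + 6·m_1 + 2·m_2 = 6(Δ_1 - Δ_0) = 30
Clamped end conditions give two more equations: 2h_0·m_0 + h_0·m_1 = 6(Δ_0 - S'(0)) = -48 and h_1·m_1 + 2h_1·m_2 = 6(S'(3) - Δ_1) = -18.
Solving: m_0 = -31, m_1 = 14, m_2 = -23/2.
On [1, 3], S(x) = -2 - 7/2·(x - 1) + 7·(x - 1)² - 17/8·(x - 1)³.
With (x - 1) = 4/3: S(7/3) = 20/27.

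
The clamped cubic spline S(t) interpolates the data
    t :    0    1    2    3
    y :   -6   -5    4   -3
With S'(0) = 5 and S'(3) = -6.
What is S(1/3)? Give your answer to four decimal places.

-5.4346

Let σ_i = S''(x_i). Step sizes h_i = 1, 1, 1; slopes of the chords Δ_i = (y_(i+1) - y_i)/h_i = 1, 9, -7.
  1·σ_0 + 4·σ_1 + 1·σ_2 = 6(Δ_1 - Δ_0) = 48
  1·σ_1 + 4·σ_2 + 1·σ_3 = 6(Δ_2 - Δ_1) = -96
Clamped end conditions give two more equations: 2h_0·σ_0 + h_0·σ_1 = 6(Δ_0 - S'(0)) = -24 and h_2·σ_2 + 2h_2·σ_3 = 6(S'(3) - Δ_2) = 6.
Hence σ_0 = -386/15, σ_1 = 412/15, σ_2 = -542/15, σ_3 = 316/15.
On [0, 1], S(t) = -6 + 5·t - 193/15·t² + 133/15·t³.
With t = 1/3: S(1/3) = -2201/405.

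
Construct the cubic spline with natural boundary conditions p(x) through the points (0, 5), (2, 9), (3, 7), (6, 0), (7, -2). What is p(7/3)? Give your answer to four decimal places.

Write M_i for p''(x_i). With h_i = 2, 1, 3, 1 and divided differences Δ_i = 2, -2, -7/3, -2, the continuity of p' gives the tridiagonal system
  2·M_0 + 6·M_1 + 1·M_2 = 6(Δ_1 - Δ_0) = -24
  1·M_1 + 8·M_2 + 3·M_3 = 6(Δ_2 - Δ_1) = -2
  3·M_2 + 8·M_3 + 1·M_4 = 6(Δ_3 - Δ_2) = 2
Natural end conditions: M_0 = M_4 = 0.
Solving: M_0 = 0, M_1 = -649/161, M_2 = 30/161, M_3 = 29/161, M_4 = 0.
On [2, 3], p(x) = 9 - 332/483·(x - 2) - 649/322·(x - 2)² + 97/138·(x - 2)³.
With (x - 2) = 1/3: p(7/3) = 111800/13041.

8.5730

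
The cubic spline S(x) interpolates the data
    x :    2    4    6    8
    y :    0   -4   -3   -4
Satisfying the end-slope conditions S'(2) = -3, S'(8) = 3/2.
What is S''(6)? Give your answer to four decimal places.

Write M_i for S''(x_i). With h_i = 2, 2, 2 and divided differences Δ_i = -2, 1/2, -1/2, the continuity of S' gives the tridiagonal system
  2·M_0 + 8·M_1 + 2·M_2 = 6(Δ_1 - Δ_0) = 15
  2·M_1 + 8·M_2 + 2·M_3 = 6(Δ_2 - Δ_1) = -6
Clamped end conditions give two more equations: 2h_0·M_0 + h_0·M_1 = 6(Δ_0 - S'(2)) = 6 and h_2·M_2 + 2h_2·M_3 = 6(S'(8) - Δ_2) = 12.
Solving the tridiagonal system: M_0 = 3/10, M_1 = 12/5, M_2 = -12/5, M_3 = 21/5.

-2.4000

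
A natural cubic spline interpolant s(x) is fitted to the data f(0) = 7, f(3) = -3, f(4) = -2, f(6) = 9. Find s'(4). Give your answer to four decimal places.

Write m_i for s''(x_i). With h_i = 3, 1, 2 and divided differences Δ_i = -10/3, 1, 11/2, the continuity of s' gives the tridiagonal system
  3·m_0 + 8·m_1 + 1·m_2 = 6(Δ_1 - Δ_0) = 26
  1·m_1 + 6·m_2 + 2·m_3 = 6(Δ_2 - Δ_1) = 27
Natural end conditions: m_0 = m_3 = 0.
Solving: m_0 = 0, m_1 = 129/47, m_2 = 190/47, m_3 = 0.
On [4, 6], s'(x) = b_2 + 2c_2·(x - 4) + 3d_2·(x - 4)² with b_2 = Δ_2 - h_2(2m_2 + m_3)/6 = 791/282, c_2 = m_2/2 = 95/47, d_2 = (m_3 - m_2)/(6h_2) = -95/282. So s'(4) = 791/282.

2.8050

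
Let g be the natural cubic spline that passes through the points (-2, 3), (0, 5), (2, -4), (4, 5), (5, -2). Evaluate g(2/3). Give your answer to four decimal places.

1.3243

With M_i denoting the second derivative at x_i, h_i = 2, 2, 2, 1, and Δ_i = (y_(i+1) − y_i)/h_i = 1, -9/2, 9/2, -7:
  2·M_0 + 8·M_1 + 2·M_2 = 6(Δ_1 - Δ_0) = -33
  2·M_1 + 8·M_2 + 2·M_3 = 6(Δ_2 - Δ_1) = 54
  2·M_2 + 6·M_3 + 1·M_4 = 6(Δ_3 - Δ_2) = -69
Natural end conditions: M_0 = M_4 = 0.
Forward elimination and back-substitution give M_0 = 0, M_1 = -297/41, M_2 = 1023/82, M_3 = -642/41, M_4 = 0.
On [0, 2], g(t) = 5 - 157/41·t - 297/82·t² + 539/328·t³.
With t = 2/3: g(2/3) = 1466/1107.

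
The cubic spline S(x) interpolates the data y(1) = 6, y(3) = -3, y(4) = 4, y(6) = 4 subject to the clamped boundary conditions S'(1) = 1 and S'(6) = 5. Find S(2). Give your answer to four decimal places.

Let m_i = S''(x_i). Step sizes h_i = 2, 1, 2; slopes of the chords Δ_i = (y_(i+1) - y_i)/h_i = -9/2, 7, 0.
  2·m_0 + 6·m_1 + 1·m_2 = 6(Δ_1 - Δ_0) = 69
  1·m_1 + 6·m_2 + 2·m_3 = 6(Δ_2 - Δ_1) = -42
Clamped end conditions give two more equations: 2h_0·m_0 + h_0·m_1 = 6(Δ_0 - S'(1)) = -33 and h_2·m_2 + 2h_2·m_3 = 6(S'(6) - Δ_2) = 30.
Hence m_0 = -587/32, m_1 = 323/16, m_2 = -247/16, m_3 = 487/32.
On [1, 3], S(x) = 6 + 1·(x - 1) - 587/64·(x - 1)² + 411/128·(x - 1)³.
With (x - 1) = 1: S(2) = 133/128.

1.0391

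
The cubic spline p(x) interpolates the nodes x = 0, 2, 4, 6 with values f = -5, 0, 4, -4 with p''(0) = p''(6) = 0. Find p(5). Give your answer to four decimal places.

1.1750

Let M_i = p''(x_i). Step sizes h_i = 2, 2, 2; slopes of the chords Δ_i = (y_(i+1) - y_i)/h_i = 5/2, 2, -4.
  2·M_0 + 8·M_1 + 2·M_2 = 6(Δ_1 - Δ_0) = -3
  2·M_1 + 8·M_2 + 2·M_3 = 6(Δ_2 - Δ_1) = -36
Natural end conditions: M_0 = M_3 = 0.
Forward elimination and back-substitution give M_0 = 0, M_1 = 4/5, M_2 = -47/10, M_3 = 0.
On [4, 6], p(x) = 4 - 13/15·(x - 4) - 47/20·(x - 4)² + 47/120·(x - 4)³.
With (x - 4) = 1: p(5) = 47/40.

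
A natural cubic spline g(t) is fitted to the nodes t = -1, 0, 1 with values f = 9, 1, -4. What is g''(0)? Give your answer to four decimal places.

Put M_i = g'' at the i-th knot. Here h = (1, 1) and Δ = (-8, -5), so the interior equations h_(i-1)·M_(i-1) + 2(h_(i-1)+h_i)·M_i + h_i·M_(i+1) = 6(Δ_i − Δ_(i-1)) read
  1·M_0 + 4·M_1 + 1·M_2 = 6(Δ_1 - Δ_0) = 18
Natural end conditions: M_0 = M_2 = 0.
Solving the tridiagonal system: M_0 = 0, M_1 = 9/2, M_2 = 0.

4.5000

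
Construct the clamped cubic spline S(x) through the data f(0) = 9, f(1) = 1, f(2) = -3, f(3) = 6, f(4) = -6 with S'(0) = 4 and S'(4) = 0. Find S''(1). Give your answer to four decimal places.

8.2143

Let M_i = S''(x_i). Step sizes h_i = 1, 1, 1, 1; slopes of the chords Δ_i = (y_(i+1) - y_i)/h_i = -8, -4, 9, -12.
  1·M_0 + 4·M_1 + 1·M_2 = 6(Δ_1 - Δ_0) = 24
  1·M_1 + 4·M_2 + 1·M_3 = 6(Δ_2 - Δ_1) = 78
  1·M_2 + 4·M_3 + 1·M_4 = 6(Δ_3 - Δ_2) = -126
Clamped end conditions give two more equations: 2h_0·M_0 + h_0·M_1 = 6(Δ_0 - S'(0)) = -72 and h_3·M_3 + 2h_3·M_4 = 6(S'(4) - Δ_3) = 72.
Solving the tridiagonal system: M_0 = -1123/28, M_1 = 115/14, M_2 = 125/4, M_3 = -773/14, M_4 = 1781/28.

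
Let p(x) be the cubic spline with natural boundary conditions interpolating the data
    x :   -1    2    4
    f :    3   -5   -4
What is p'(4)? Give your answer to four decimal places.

Put M_i = p'' at the i-th knot. Here h = (3, 2) and Δ = (-8/3, 1/2), so the interior equations h_(i-1)·M_(i-1) + 2(h_(i-1)+h_i)·M_i + h_i·M_(i+1) = 6(Δ_i − Δ_(i-1)) read
  3·M_0 + 10·M_1 + 2·M_2 = 6(Δ_1 - Δ_0) = 19
Natural end conditions: M_0 = M_2 = 0.
Hence M_0 = 0, M_1 = 19/10, M_2 = 0.
On [2, 4], p'(x) = b_1 + 2c_1·(x - 2) + 3d_1·(x - 2)² with b_1 = Δ_1 - h_1(2M_1 + M_2)/6 = -23/30, c_1 = M_1/2 = 19/20, d_1 = (M_2 - M_1)/(6h_1) = -19/120. So p'(4) = 17/15.

1.1333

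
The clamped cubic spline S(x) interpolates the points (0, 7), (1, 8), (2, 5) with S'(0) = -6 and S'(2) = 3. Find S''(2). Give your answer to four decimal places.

With m_i denoting the second derivative at x_i, h_i = 1, 1, and Δ_i = (y_(i+1) − y_i)/h_i = 1, -3:
  1·m_0 + 4·m_1 + 1·m_2 = 6(Δ_1 - Δ_0) = -24
Clamped end conditions give two more equations: 2h_0·m_0 + h_0·m_1 = 6(Δ_0 - S'(0)) = 42 and h_1·m_1 + 2h_1·m_2 = 6(S'(2) - Δ_1) = 36.
Forward elimination and back-substitution give m_0 = 63/2, m_1 = -21, m_2 = 57/2.

28.5000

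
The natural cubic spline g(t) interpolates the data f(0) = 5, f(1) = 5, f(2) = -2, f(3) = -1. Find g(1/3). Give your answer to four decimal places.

5.7111

Write m_i for g''(x_i). With h_i = 1, 1, 1 and divided differences Δ_i = 0, -7, 1, the continuity of g' gives the tridiagonal system
  1·m_0 + 4·m_1 + 1·m_2 = 6(Δ_1 - Δ_0) = -42
  1·m_1 + 4·m_2 + 1·m_3 = 6(Δ_2 - Δ_1) = 48
Natural end conditions: m_0 = m_3 = 0.
Solving: m_0 = 0, m_1 = -72/5, m_2 = 78/5, m_3 = 0.
On [0, 1], g(t) = 5 + 12/5·t + 0·t² - 12/5·t³.
With t = 1/3: g(1/3) = 257/45.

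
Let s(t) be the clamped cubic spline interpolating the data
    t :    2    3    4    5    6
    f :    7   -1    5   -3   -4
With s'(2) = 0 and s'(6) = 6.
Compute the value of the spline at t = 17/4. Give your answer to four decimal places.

Let M_i = s''(x_i). Step sizes h_i = 1, 1, 1, 1; slopes of the chords Δ_i = (y_(i+1) - y_i)/h_i = -8, 6, -8, -1.
  1·M_0 + 4·M_1 + 1·M_2 = 6(Δ_1 - Δ_0) = 84
  1·M_1 + 4·M_2 + 1·M_3 = 6(Δ_2 - Δ_1) = -84
  1·M_2 + 4·M_3 + 1·M_4 = 6(Δ_3 - Δ_2) = 42
Clamped end conditions give two more equations: 2h_0·M_0 + h_0·M_1 = 6(Δ_0 - s'(2)) = -48 and h_3·M_3 + 2h_3·M_4 = 6(s'(6) - Δ_3) = 42.
Solving: M_0 = -1245/28, M_1 = 573/14, M_2 = -141/4, M_3 = 225/14, M_4 = 363/28.
On [4, 5], s(t) = 5 + 15/14·(t - 4) - 141/8·(t - 4)² + 479/56·(t - 4)³.
With (t - 4) = 1/4: s(17/4) = 15411/3584.

4.2999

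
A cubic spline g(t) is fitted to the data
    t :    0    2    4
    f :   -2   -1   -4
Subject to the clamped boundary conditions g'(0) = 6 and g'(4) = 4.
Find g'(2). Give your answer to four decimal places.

-3.2500

Put M_i = g'' at the i-th knot. Here h = (2, 2) and Δ = (1/2, -3/2), so the interior equations h_(i-1)·M_(i-1) + 2(h_(i-1)+h_i)·M_i + h_i·M_(i+1) = 6(Δ_i − Δ_(i-1)) read
  2·M_0 + 8·M_1 + 2·M_2 = 6(Δ_1 - Δ_0) = -12
Clamped end conditions give two more equations: 2h_0·M_0 + h_0·M_1 = 6(Δ_0 - g'(0)) = -33 and h_1·M_1 + 2h_1·M_2 = 6(g'(4) - Δ_1) = 33.
Hence M_0 = -29/4, M_1 = -2, M_2 = 37/4.
On [2, 4], g'(t) = b_1 + 2c_1·(t - 2) + 3d_1·(t - 2)² with b_1 = Δ_1 - h_1(2M_1 + M_2)/6 = -13/4, c_1 = M_1/2 = -1, d_1 = (M_2 - M_1)/(6h_1) = 15/16. So g'(2) = -13/4.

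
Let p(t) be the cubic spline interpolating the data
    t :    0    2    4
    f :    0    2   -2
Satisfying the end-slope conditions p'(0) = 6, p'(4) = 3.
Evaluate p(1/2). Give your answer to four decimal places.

2.2813

Let σ_i = p''(x_i). Step sizes h_i = 2, 2; slopes of the chords Δ_i = (y_(i+1) - y_i)/h_i = 1, -2.
  2·σ_0 + 8·σ_1 + 2·σ_2 = 6(Δ_1 - Δ_0) = -18
Clamped end conditions give two more equations: 2h_0·σ_0 + h_0·σ_1 = 6(Δ_0 - p'(0)) = -30 and h_1·σ_1 + 2h_1·σ_2 = 6(p'(4) - Δ_1) = 30.
Forward elimination and back-substitution give σ_0 = -6, σ_1 = -3, σ_2 = 9.
On [0, 2], p(t) = 0 + 6·t - 3·t² + 1/4·t³.
With t = 1/2: p(1/2) = 73/32.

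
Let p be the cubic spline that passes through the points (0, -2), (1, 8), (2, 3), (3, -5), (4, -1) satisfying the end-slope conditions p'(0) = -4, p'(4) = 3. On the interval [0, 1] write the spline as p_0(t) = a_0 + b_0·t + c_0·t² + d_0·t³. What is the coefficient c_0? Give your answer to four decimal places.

Write M_i for p''(x_i). With h_i = 1, 1, 1, 1 and divided differences Δ_i = 10, -5, -8, 4, the continuity of p' gives the tridiagonal system
  1·M_0 + 4·M_1 + 1·M_2 = 6(Δ_1 - Δ_0) = -90
  1·M_1 + 4·M_2 + 1·M_3 = 6(Δ_2 - Δ_1) = -18
  1·M_2 + 4·M_3 + 1·M_4 = 6(Δ_3 - Δ_2) = 72
Clamped end conditions give two more equations: 2h_0·M_0 + h_0·M_1 = 6(Δ_0 - p'(0)) = 84 and h_3·M_3 + 2h_3·M_4 = 6(p'(4) - Δ_3) = -6.
Solving the tridiagonal system: M_0 = 851/14, M_1 = -263/7, M_2 = -1/2, M_3 = 151/7, M_4 = -193/14.
On [0, 1], with p_0(t) = a_0 + b_0·t + c_0·t² + d_0·t³: c_0 = M_0/2 = 851/28, d_0 = (M_1 - M_0)/(6h_0) = -459/28, b_0 = Δ_0 - h_0(2M_0 + M_1)/6 = -4.

30.3929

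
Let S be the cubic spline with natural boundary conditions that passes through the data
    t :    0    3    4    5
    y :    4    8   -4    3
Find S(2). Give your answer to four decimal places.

With M_i denoting the second derivative at x_i, h_i = 3, 1, 1, and Δ_i = (y_(i+1) − y_i)/h_i = 4/3, -12, 7:
  3·M_0 + 8·M_1 + 1·M_2 = 6(Δ_1 - Δ_0) = -80
  1·M_1 + 4·M_2 + 1·M_3 = 6(Δ_2 - Δ_1) = 114
Natural end conditions: M_0 = M_3 = 0.
Solving: M_0 = 0, M_1 = -14, M_2 = 32, M_3 = 0.
On [0, 3], S(t) = 4 + 25/3·t + 0·t² - 7/9·t³.
With t = 2: S(2) = 130/9.

14.4444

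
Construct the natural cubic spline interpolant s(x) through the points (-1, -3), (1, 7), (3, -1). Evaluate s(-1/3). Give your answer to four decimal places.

1.6667

Let σ_i = s''(x_i). Step sizes h_i = 2, 2; slopes of the chords Δ_i = (y_(i+1) - y_i)/h_i = 5, -4.
  2·σ_0 + 8·σ_1 + 2·σ_2 = 6(Δ_1 - Δ_0) = -54
Natural end conditions: σ_0 = σ_2 = 0.
Solving: σ_0 = 0, σ_1 = -27/4, σ_2 = 0.
On [-1, 1], s(x) = -3 + 29/4·(x + 1) + 0·(x + 1)² - 9/16·(x + 1)³.
With (x + 1) = 2/3: s(-1/3) = 5/3.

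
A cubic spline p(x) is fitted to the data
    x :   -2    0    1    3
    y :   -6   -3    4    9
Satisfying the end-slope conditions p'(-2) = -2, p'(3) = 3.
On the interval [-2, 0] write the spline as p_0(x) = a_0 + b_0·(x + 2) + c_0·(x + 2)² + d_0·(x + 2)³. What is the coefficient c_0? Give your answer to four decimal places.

Write M_i for p''(x_i). With h_i = 2, 1, 2 and divided differences Δ_i = 3/2, 7, 5/2, the continuity of p' gives the tridiagonal system
  2·M_0 + 6·M_1 + 1·M_2 = 6(Δ_1 - Δ_0) = 33
  1·M_1 + 6·M_2 + 2·M_3 = 6(Δ_2 - Δ_1) = -27
Clamped end conditions give two more equations: 2h_0·M_0 + h_0·M_1 = 6(Δ_0 - p'(-2)) = 21 and h_2·M_2 + 2h_2·M_3 = 6(p'(3) - Δ_2) = 3.
Solving the tridiagonal system: M_0 = 37/16, M_1 = 47/8, M_2 = -55/8, M_3 = 67/16.
On [-2, 0], with p_0(x) = a_0 + b_0·(x + 2) + c_0·(x + 2)² + d_0·(x + 2)³: c_0 = M_0/2 = 37/32, d_0 = (M_1 - M_0)/(6h_0) = 19/64, b_0 = Δ_0 - h_0(2M_0 + M_1)/6 = -2.

1.1563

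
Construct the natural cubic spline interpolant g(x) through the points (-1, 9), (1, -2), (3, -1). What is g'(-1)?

-7

With M_i denoting the second derivative at x_i, h_i = 2, 2, and Δ_i = (y_(i+1) − y_i)/h_i = -11/2, 1/2:
  2·M_0 + 8·M_1 + 2·M_2 = 6(Δ_1 - Δ_0) = 36
Natural end conditions: M_0 = M_2 = 0.
Hence M_0 = 0, M_1 = 9/2, M_2 = 0.
On [-1, 1], g'(x) = b_0 + 2c_0·(x + 1) + 3d_0·(x + 1)² with b_0 = Δ_0 - h_0(2M_0 + M_1)/6 = -7, c_0 = M_0/2 = 0, d_0 = (M_1 - M_0)/(6h_0) = 3/8. So g'(-1) = -7.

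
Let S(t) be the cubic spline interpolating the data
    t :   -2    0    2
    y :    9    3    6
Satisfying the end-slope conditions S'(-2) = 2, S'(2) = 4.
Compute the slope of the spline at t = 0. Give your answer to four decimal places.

-2.6250

With σ_i denoting the second derivative at x_i, h_i = 2, 2, and Δ_i = (y_(i+1) − y_i)/h_i = -3, 3/2:
  2·σ_0 + 8·σ_1 + 2·σ_2 = 6(Δ_1 - Δ_0) = 27
Clamped end conditions give two more equations: 2h_0·σ_0 + h_0·σ_1 = 6(Δ_0 - S'(-2)) = -30 and h_1·σ_1 + 2h_1·σ_2 = 6(S'(2) - Δ_1) = 15.
Solving: σ_0 = -83/8, σ_1 = 23/4, σ_2 = 7/8.
On [0, 2], S'(t) = b_1 + 2c_1·t + 3d_1·t² with b_1 = Δ_1 - h_1(2σ_1 + σ_2)/6 = -21/8, c_1 = σ_1/2 = 23/8, d_1 = (σ_2 - σ_1)/(6h_1) = -13/32. So S'(0) = -21/8.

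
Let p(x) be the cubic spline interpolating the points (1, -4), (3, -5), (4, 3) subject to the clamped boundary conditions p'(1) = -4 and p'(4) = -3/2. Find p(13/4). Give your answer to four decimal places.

-2.4258

Let M_i = p''(x_i). Step sizes h_i = 2, 1; slopes of the chords Δ_i = (y_(i+1) - y_i)/h_i = -1/2, 8.
  2·M_0 + 6·M_1 + 1·M_2 = 6(Δ_1 - Δ_0) = 51
Clamped end conditions give two more equations: 2h_0·M_0 + h_0·M_1 = 6(Δ_0 - p'(1)) = 21 and h_1·M_1 + 2h_1·M_2 = 6(p'(4) - Δ_1) = -57.
Solving the tridiagonal system: M_0 = -29/12, M_1 = 46/3, M_2 = -217/6.
On [3, 4], p(x) = -5 + 107/12·(x - 3) + 23/3·(x - 3)² - 103/12·(x - 3)³.
With (x - 3) = 1/4: p(13/4) = -621/256.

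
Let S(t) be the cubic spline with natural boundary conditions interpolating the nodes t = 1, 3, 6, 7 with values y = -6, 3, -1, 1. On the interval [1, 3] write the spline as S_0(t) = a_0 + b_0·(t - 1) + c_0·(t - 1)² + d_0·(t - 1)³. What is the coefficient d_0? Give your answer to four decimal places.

Write σ_i for S''(x_i). With h_i = 2, 3, 1 and divided differences Δ_i = 9/2, -4/3, 2, the continuity of S' gives the tridiagonal system
  2·σ_0 + 10·σ_1 + 3·σ_2 = 6(Δ_1 - Δ_0) = -35
  3·σ_1 + 8·σ_2 + 1·σ_3 = 6(Δ_2 - Δ_1) = 20
Natural end conditions: σ_0 = σ_3 = 0.
Hence σ_0 = 0, σ_1 = -340/71, σ_2 = 305/71, σ_3 = 0.
On [1, 3], with S_0(t) = a_0 + b_0·(t - 1) + c_0·(t - 1)² + d_0·(t - 1)³: c_0 = σ_0/2 = 0, d_0 = (σ_1 - σ_0)/(6h_0) = -85/213, b_0 = Δ_0 - h_0(2σ_0 + σ_1)/6 = 2597/426.

-0.3991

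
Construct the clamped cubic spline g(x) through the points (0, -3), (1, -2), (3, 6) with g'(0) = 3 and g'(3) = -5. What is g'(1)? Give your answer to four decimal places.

2.8333

Put m_i = g'' at the i-th knot. Here h = (1, 2) and Δ = (1, 4), so the interior equations h_(i-1)·m_(i-1) + 2(h_(i-1)+h_i)·m_i + h_i·m_(i+1) = 6(Δ_i − Δ_(i-1)) read
  1·m_0 + 6·m_1 + 2·m_2 = 6(Δ_1 - Δ_0) = 18
Clamped end conditions give two more equations: 2h_0·m_0 + h_0·m_1 = 6(Δ_0 - g'(0)) = -12 and h_1·m_1 + 2h_1·m_2 = 6(g'(3) - Δ_1) = -54.
Hence m_0 = -35/3, m_1 = 34/3, m_2 = -115/6.
On [1, 3], g'(x) = b_1 + 2c_1·(x - 1) + 3d_1·(x - 1)² with b_1 = Δ_1 - h_1(2m_1 + m_2)/6 = 17/6, c_1 = m_1/2 = 17/3, d_1 = (m_2 - m_1)/(6h_1) = -61/24. So g'(1) = 17/6.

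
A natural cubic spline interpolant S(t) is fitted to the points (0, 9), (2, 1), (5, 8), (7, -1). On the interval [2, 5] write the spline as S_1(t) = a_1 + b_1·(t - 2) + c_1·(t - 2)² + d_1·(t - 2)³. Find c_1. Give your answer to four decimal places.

Put σ_i = S'' at the i-th knot. Here h = (2, 3, 2) and Δ = (-4, 7/3, -9/2), so the interior equations h_(i-1)·σ_(i-1) + 2(h_(i-1)+h_i)·σ_i + h_i·σ_(i+1) = 6(Δ_i − Δ_(i-1)) read
  2·σ_0 + 10·σ_1 + 3·σ_2 = 6(Δ_1 - Δ_0) = 38
  3·σ_1 + 10·σ_2 + 2·σ_3 = 6(Δ_2 - Δ_1) = -41
Natural end conditions: σ_0 = σ_3 = 0.
Solving: σ_0 = 0, σ_1 = 503/91, σ_2 = -524/91, σ_3 = 0.
On [2, 5], with S_1(t) = a_1 + b_1·(t - 2) + c_1·(t - 2)² + d_1·(t - 2)³: c_1 = σ_1/2 = 503/182, d_1 = (σ_2 - σ_1)/(6h_1) = -79/126, b_1 = Δ_1 - h_1(2σ_1 + σ_2)/6 = -86/273.

2.7637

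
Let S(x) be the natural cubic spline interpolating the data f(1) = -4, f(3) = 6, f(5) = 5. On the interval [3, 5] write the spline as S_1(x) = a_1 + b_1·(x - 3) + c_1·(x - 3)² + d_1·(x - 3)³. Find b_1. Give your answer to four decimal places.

2.2500

Let m_i = S''(x_i). Step sizes h_i = 2, 2; slopes of the chords Δ_i = (y_(i+1) - y_i)/h_i = 5, -1/2.
  2·m_0 + 8·m_1 + 2·m_2 = 6(Δ_1 - Δ_0) = -33
Natural end conditions: m_0 = m_2 = 0.
Solving: m_0 = 0, m_1 = -33/8, m_2 = 0.
On [3, 5], with S_1(x) = a_1 + b_1·(x - 3) + c_1·(x - 3)² + d_1·(x - 3)³: c_1 = m_1/2 = -33/16, d_1 = (m_2 - m_1)/(6h_1) = 11/32, b_1 = Δ_1 - h_1(2m_1 + m_2)/6 = 9/4.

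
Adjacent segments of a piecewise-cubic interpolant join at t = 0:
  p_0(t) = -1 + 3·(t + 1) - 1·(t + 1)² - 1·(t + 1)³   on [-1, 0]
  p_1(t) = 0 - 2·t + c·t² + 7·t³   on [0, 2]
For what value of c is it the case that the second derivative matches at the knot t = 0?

p_0''(t) = -2 - 6·(t + 1), so p_0''(0) = -8. On the right, p_1''(0) = 2c, so c = -4.

-4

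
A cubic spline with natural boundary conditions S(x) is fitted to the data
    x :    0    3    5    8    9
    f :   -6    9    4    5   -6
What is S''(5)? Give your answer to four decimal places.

Write M_i for S''(x_i). With h_i = 3, 2, 3, 1 and divided differences Δ_i = 5, -5/2, 1/3, -11, the continuity of S' gives the tridiagonal system
  3·M_0 + 10·M_1 + 2·M_2 = 6(Δ_1 - Δ_0) = -45
  2·M_1 + 10·M_2 + 3·M_3 = 6(Δ_2 - Δ_1) = 17
  3·M_2 + 8·M_3 + 1·M_4 = 6(Δ_3 - Δ_2) = -68
Natural end conditions: M_0 = M_4 = 0.
Hence M_0 = 0, M_1 = -3875/678, M_2 = 2060/339, M_3 = -1218/113, M_4 = 0.

6.0767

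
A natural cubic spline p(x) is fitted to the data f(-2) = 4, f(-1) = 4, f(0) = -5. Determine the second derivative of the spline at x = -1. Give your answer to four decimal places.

Write M_i for p''(x_i). With h_i = 1, 1 and divided differences Δ_i = 0, -9, the continuity of p' gives the tridiagonal system
  1·M_0 + 4·M_1 + 1·M_2 = 6(Δ_1 - Δ_0) = -54
Natural end conditions: M_0 = M_2 = 0.
Hence M_0 = 0, M_1 = -27/2, M_2 = 0.

-13.5000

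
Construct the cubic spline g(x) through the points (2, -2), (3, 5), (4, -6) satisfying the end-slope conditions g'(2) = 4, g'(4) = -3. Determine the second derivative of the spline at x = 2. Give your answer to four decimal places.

With σ_i denoting the second derivative at x_i, h_i = 1, 1, and Δ_i = (y_(i+1) − y_i)/h_i = 7, -11:
  1·σ_0 + 4·σ_1 + 1·σ_2 = 6(Δ_1 - Δ_0) = -108
Clamped end conditions give two more equations: 2h_0·σ_0 + h_0·σ_1 = 6(Δ_0 - g'(2)) = 18 and h_1·σ_1 + 2h_1·σ_2 = 6(g'(4) - Δ_1) = 48.
Solving the tridiagonal system: σ_0 = 65/2, σ_1 = -47, σ_2 = 95/2.

32.5000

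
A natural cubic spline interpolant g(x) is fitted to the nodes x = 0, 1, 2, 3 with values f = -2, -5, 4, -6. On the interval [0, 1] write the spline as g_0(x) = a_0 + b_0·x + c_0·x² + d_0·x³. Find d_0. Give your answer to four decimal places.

4.4667

Write M_i for g''(x_i). With h_i = 1, 1, 1 and divided differences Δ_i = -3, 9, -10, the continuity of g' gives the tridiagonal system
  1·M_0 + 4·M_1 + 1·M_2 = 6(Δ_1 - Δ_0) = 72
  1·M_1 + 4·M_2 + 1·M_3 = 6(Δ_2 - Δ_1) = -114
Natural end conditions: M_0 = M_3 = 0.
Solving: M_0 = 0, M_1 = 134/5, M_2 = -176/5, M_3 = 0.
On [0, 1], with g_0(x) = a_0 + b_0·x + c_0·x² + d_0·x³: c_0 = M_0/2 = 0, d_0 = (M_1 - M_0)/(6h_0) = 67/15, b_0 = Δ_0 - h_0(2M_0 + M_1)/6 = -112/15.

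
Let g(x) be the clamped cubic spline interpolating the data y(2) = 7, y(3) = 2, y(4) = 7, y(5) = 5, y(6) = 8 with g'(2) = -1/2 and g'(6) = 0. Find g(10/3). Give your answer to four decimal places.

3.0569

Let m_i = g''(x_i). Step sizes h_i = 1, 1, 1, 1; slopes of the chords Δ_i = (y_(i+1) - y_i)/h_i = -5, 5, -2, 3.
  1·m_0 + 4·m_1 + 1·m_2 = 6(Δ_1 - Δ_0) = 60
  1·m_1 + 4·m_2 + 1·m_3 = 6(Δ_2 - Δ_1) = -42
  1·m_2 + 4·m_3 + 1·m_4 = 6(Δ_3 - Δ_2) = 30
Clamped end conditions give two more equations: 2h_0·m_0 + h_0·m_1 = 6(Δ_0 - g'(2)) = -27 and h_3·m_3 + 2h_3·m_4 = 6(g'(6) - Δ_3) = -18.
Hence m_0 = -1517/56, m_1 = 761/28, m_2 = -173/8, m_3 = 485/28, m_4 = -989/56.
On [3, 4], g(x) = 2 - 51/112·(x - 3) + 761/56·(x - 3)² - 911/112·(x - 3)³.
With (x - 3) = 1/3: g(10/3) = 2311/756.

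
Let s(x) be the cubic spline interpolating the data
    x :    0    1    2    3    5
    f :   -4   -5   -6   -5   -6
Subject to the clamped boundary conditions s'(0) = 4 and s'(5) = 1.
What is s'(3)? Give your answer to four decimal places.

Let σ_i = s''(x_i). Step sizes h_i = 1, 1, 1, 2; slopes of the chords Δ_i = (y_(i+1) - y_i)/h_i = -1, -1, 1, -1/2.
  1·σ_0 + 4·σ_1 + 1·σ_2 = 6(Δ_1 - Δ_0) = 0
  1·σ_1 + 4·σ_2 + 1·σ_3 = 6(Δ_2 - Δ_1) = 12
  1·σ_2 + 6·σ_3 + 2·σ_4 = 6(Δ_3 - Δ_2) = -9
Clamped end conditions give two more equations: 2h_0·σ_0 + h_0·σ_1 = 6(Δ_0 - s'(0)) = -30 and h_3·σ_3 + 2h_3·σ_4 = 6(s'(5) - Δ_3) = 9.
Forward elimination and back-substitution give σ_0 = -1371/82, σ_1 = 141/41, σ_2 = 243/82, σ_3 = -135/41, σ_4 = 639/164.
On [3, 5], s'(x) = b_3 + 2c_3·(x - 3) + 3d_3·(x - 3)² with b_3 = Δ_3 - h_3(2σ_3 + σ_4)/6 = 65/164, c_3 = σ_3/2 = -135/82, d_3 = (σ_4 - σ_3)/(6h_3) = 393/656. So s'(3) = 65/164.

0.3963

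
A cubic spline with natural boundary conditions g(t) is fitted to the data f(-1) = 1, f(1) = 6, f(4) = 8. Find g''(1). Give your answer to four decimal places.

-1.1000

Let M_i = g''(x_i). Step sizes h_i = 2, 3; slopes of the chords Δ_i = (y_(i+1) - y_i)/h_i = 5/2, 2/3.
  2·M_0 + 10·M_1 + 3·M_2 = 6(Δ_1 - Δ_0) = -11
Natural end conditions: M_0 = M_2 = 0.
Forward elimination and back-substitution give M_0 = 0, M_1 = -11/10, M_2 = 0.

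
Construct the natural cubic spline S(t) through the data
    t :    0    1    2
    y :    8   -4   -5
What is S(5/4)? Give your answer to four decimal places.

Write m_i for S''(x_i). With h_i = 1, 1 and divided differences Δ_i = -12, -1, the continuity of S' gives the tridiagonal system
  1·m_0 + 4·m_1 + 1·m_2 = 6(Δ_1 - Δ_0) = 66
Natural end conditions: m_0 = m_2 = 0.
Solving the tridiagonal system: m_0 = 0, m_1 = 33/2, m_2 = 0.
On [1, 2], S(t) = -4 - 13/2·(t - 1) + 33/4·(t - 1)² - 11/4·(t - 1)³.
With (t - 1) = 1/4: S(5/4) = -1319/256.

-5.1523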